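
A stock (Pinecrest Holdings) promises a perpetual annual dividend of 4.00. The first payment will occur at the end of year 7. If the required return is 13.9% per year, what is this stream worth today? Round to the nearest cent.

Value at end of year 6: C / r = 4.00 / 0.139 = 28.7770
Discount to today: PV = 28.7770 / (1 + 0.139)^6 = 28.7770 / 2.183445 = 13.18

13.18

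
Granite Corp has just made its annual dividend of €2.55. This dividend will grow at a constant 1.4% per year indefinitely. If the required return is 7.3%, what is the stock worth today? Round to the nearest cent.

€43.83

D₁ = D₀ × (1 + g) = €2.55 × 1.014 = €2.5857
Growing perpetuity: P = D₁ / (r − g) = €2.5857 / (0.073 − 0.014) = €43.83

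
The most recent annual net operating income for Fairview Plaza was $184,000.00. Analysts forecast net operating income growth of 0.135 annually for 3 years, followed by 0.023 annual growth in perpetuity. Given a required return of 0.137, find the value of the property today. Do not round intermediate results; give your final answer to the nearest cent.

$2192520.30

D_1 = 208840.00000
D_2 = 237033.40000
D_3 = 269032.90900
Terminal value at year 3: TV = D_3×(1+g_2)/(r−g_2) = 275220.66591/0.114 = 2414216.36761
P_0 = D_1/(1+r)^1 + D_2/(1+r)^2 + D_3/(1+r)^3 + TV/(1+r)^3
    = 183676.34125 + 183353.25182 + 183030.73071 + 1642459.97819 = 2192520.30196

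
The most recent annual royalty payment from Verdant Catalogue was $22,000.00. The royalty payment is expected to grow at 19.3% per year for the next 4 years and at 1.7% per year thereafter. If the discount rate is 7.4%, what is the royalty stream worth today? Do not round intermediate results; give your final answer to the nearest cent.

$712833.91

D_1 = 26246.00000
D_2 = 31311.47800
D_3 = 37354.59325
D_4 = 44564.02975
Terminal value at year 4: TV = D_4×(1+g_2)/(r−g_2) = 45321.61826/0.057 = 795116.10979
P_0 = D_1/(1+r)^1 + D_2/(1+r)^2 + D_3/(1+r)^3 + D_4/(1+r)^4 + TV/(1+r)^4
    = 24437.61639 + 27145.32249 + 30153.04444 + 33494.02422 + 597603.90585 = 712833.91338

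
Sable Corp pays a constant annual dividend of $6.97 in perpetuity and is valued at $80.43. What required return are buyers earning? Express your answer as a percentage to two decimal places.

8.67%

P = C/r ⇒ r = C/P = $6.97/$80.43 = 0.086659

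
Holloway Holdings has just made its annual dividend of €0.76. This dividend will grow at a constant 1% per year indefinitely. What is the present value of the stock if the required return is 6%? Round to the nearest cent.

D₁ = D₀ × (1 + g) = €0.76 × 1.01 = €0.7676
Growing perpetuity: P = D₁ / (r − g) = €0.7676 / (0.06 − 0.01) = €15.35

€15.35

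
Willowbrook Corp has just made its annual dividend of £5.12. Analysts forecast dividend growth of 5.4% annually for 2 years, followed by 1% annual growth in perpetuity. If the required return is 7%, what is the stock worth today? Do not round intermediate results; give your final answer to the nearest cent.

D_1 = 5.39648
D_2 = 5.68789
Terminal value at year 2: TV = D_2×(1+g_2)/(r−g_2) = 5.74477/0.06 = 95.74615
P_0 = D_1/(1+r)^1 + D_2/(1+r)^2 + TV/(1+r)^2
    = 5.04344 + 4.96802 + 83.62839 = 93.63986

£93.64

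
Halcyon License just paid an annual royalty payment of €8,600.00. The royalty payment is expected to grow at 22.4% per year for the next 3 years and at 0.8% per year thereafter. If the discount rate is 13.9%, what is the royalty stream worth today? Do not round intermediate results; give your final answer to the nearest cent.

D_1 = 10526.40000
D_2 = 12884.31360
D_3 = 15770.39985
Terminal value at year 3: TV = D_3×(1+g_2)/(r−g_2) = 15896.56305/0.131 = 121347.80951
P_0 = D_1/(1+r)^1 + D_2/(1+r)^2 + D_3/(1+r)^3 + TV/(1+r)^3
    = 9241.79104 + 9931.47694 + 10672.63194 + 82122.23660 = 111968.13653

€111968.14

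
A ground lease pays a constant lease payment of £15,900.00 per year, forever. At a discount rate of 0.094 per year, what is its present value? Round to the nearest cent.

£169148.94

Level perpetuity: PV = C / r = £15,900.00 / 0.094 = £169,148.94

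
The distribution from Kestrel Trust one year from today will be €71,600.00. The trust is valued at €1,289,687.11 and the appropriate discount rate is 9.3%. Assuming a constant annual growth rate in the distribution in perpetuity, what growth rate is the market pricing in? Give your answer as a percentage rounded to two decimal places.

P = D₁/(r−g) ⇒ g = r − D₁/P = 0.093 − €71,600.00/€1,289,687.11 = 0.037483

3.75%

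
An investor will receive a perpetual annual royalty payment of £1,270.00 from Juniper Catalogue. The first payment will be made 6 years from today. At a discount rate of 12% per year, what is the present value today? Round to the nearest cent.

£6005.27

Value at end of year 5: C / r = £1,270.00 / 0.12 = £10,583.3333
Discount to today: PV = £10,583.3333 / (1 + 0.12)^5 = £10,583.3333 / 1.762342 = £6,005.27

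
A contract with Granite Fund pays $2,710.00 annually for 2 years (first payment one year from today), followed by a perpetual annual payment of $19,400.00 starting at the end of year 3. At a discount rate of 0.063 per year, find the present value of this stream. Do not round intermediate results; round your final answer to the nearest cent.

$277465.34

PV of 2-year annuity: $2,710.00 × [1 − (1+0.063)^−2] / 0.063 = 4947.68441
Perpetuity value at year 2: $19,400.00 / 0.063 = 307936.50794
PV of perpetuity: 307936.50794 / (1+0.063)^2 = 272517.66016
Total PV = 4947.68441 + 272517.66016 = 277465.34457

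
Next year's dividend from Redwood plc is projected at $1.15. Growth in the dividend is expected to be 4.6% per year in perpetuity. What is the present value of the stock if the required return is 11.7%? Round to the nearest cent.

$16.20

Growing perpetuity: P = D₁ / (r − g) = $1.1500 / (0.117 − 0.046) = $16.20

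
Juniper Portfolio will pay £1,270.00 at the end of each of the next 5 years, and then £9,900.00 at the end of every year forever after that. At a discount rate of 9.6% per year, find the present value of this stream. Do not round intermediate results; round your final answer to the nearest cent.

PV of 5-year annuity: £1,270.00 × [1 − (1+0.096)^−5] / 0.096 = 4863.90140
Perpetuity value at year 5: £9,900.00 / 0.096 = 103125.00000
PV of perpetuity: 103125.00000 / (1+0.096)^5 = 65209.54814
Total PV = 4863.90140 + 65209.54814 = 70073.44954

£70073.45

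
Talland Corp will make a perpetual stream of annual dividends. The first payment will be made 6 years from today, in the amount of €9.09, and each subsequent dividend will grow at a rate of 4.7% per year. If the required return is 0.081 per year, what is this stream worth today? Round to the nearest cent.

Value at end of year 5: C₁ / (r − g) = €9.09 / (0.081 − 0.047) = €267.3529
Discount to today: PV = €267.3529 / (1 + 0.081)^5 = €267.3529 / 1.476143 = €181.12

€181.12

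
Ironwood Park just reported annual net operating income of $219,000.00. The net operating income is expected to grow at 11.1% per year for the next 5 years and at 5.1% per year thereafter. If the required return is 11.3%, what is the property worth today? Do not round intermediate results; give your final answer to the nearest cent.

$4768279.12

D_1 = 243309.00000
D_2 = 270316.29900
D_3 = 300321.40819
D_4 = 333657.08450
D_5 = 370693.02088
Terminal value at year 5: TV = D_5×(1+g_2)/(r−g_2) = 389598.36494/0.062 = 6283844.59584
P_0 = D_1/(1+r)^1 + D_2/(1+r)^2 + D_3/(1+r)^3 + D_4/(1+r)^4 + D_5/(1+r)^5 + TV/(1+r)^5
    = 218606.46900 + 218213.64516 + 217821.52720 + 217430.11385 + 217039.40385 + 3679167.95888 = 4768279.11795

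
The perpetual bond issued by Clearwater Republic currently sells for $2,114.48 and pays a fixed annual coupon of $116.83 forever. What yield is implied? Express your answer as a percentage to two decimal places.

5.53%

P = C/r ⇒ r = C/P = $116.83/$2,114.48 = 0.055252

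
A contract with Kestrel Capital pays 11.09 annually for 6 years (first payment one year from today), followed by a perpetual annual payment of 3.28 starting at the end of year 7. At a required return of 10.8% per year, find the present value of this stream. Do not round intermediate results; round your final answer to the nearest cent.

PV of 6-year annuity: 11.09 × [1 − (1+0.108)^−6] / 0.108 = 47.18822
Perpetuity value at year 6: 3.28 / 0.108 = 30.37037
PV of perpetuity: 30.37037 / (1+0.108)^6 = 16.41389
Total PV = 47.18822 + 16.41389 = 63.60211

63.60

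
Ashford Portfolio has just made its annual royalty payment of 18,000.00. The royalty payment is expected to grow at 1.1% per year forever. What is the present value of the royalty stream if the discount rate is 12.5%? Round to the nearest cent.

159631.58

D₁ = D₀ × (1 + g) = 18,000.00 × 1.011 = 18,198.0000
Growing perpetuity: P = D₁ / (r − g) = 18,198.0000 / (0.125 − 0.011) = 159,631.58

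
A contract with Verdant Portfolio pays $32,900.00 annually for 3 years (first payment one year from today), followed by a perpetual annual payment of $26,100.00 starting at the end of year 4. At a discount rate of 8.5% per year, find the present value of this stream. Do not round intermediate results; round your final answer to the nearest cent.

$324426.18

PV of 3-year annuity: $32,900.00 × [1 − (1+0.085)^−3] / 0.085 = 84027.33602
Perpetuity value at year 3: $26,100.00 / 0.085 = 307058.82353
PV of perpetuity: 307058.82353 / (1+0.085)^3 = 240398.83964
Total PV = 84027.33602 + 240398.83964 = 324426.17565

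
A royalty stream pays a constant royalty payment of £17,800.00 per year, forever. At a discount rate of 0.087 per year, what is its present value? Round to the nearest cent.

Level perpetuity: PV = C / r = £17,800.00 / 0.087 = £204,597.70

£204597.70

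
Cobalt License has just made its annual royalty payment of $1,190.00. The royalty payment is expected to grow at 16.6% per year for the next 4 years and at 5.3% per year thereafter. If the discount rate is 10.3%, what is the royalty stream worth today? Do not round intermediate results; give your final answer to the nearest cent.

D_1 = 1387.54000
D_2 = 1617.87164
D_3 = 1886.43833
D_4 = 2199.58710
Terminal value at year 4: TV = D_4×(1+g_2)/(r−g_2) = 2316.16521/0.05 = 46323.30423
P_0 = D_1/(1+r)^1 + D_2/(1+r)^2 + D_3/(1+r)^3 + D_4/(1+r)^4 + TV/(1+r)^4
    = 1257.96917 + 1329.82054 + 1405.77584 + 1486.06947 + 31296.62313 = 36776.25816

$36776.26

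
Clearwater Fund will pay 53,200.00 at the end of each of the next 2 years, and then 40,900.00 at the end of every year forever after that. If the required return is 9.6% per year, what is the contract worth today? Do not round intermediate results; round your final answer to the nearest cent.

447503.92

PV of 2-year annuity: 53,200.00 × [1 − (1+0.096)^−2] / 0.096 = 92828.60035
Perpetuity value at year 2: 40,900.00 / 0.096 = 426041.66667
PV of perpetuity: 426041.66667 / (1+0.096)^2 = 354675.31790
Total PV = 92828.60035 + 354675.31790 = 447503.91825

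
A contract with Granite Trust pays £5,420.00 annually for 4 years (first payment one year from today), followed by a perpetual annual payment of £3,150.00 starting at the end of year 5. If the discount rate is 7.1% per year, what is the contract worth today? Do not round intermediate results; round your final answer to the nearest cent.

PV of 4-year annuity: £5,420.00 × [1 − (1+0.071)^−4] / 0.071 = 18317.31609
Perpetuity value at year 4: £3,150.00 / 0.071 = 44366.19718
PV of perpetuity: 44366.19718 / (1+0.071)^4 = 33720.52455
Total PV = 18317.31609 + 33720.52455 = 52037.84064

£52037.84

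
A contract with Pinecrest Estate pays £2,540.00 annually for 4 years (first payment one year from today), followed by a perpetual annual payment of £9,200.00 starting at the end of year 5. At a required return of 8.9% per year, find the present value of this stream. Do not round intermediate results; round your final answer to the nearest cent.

£81746.81

PV of 4-year annuity: £2,540.00 × [1 − (1+0.089)^−4] / 0.089 = 8246.98301
Perpetuity value at year 4: £9,200.00 / 0.089 = 103370.78652
PV of perpetuity: 103370.78652 / (1+0.089)^4 = 73499.82443
Total PV = 8246.98301 + 73499.82443 = 81746.80744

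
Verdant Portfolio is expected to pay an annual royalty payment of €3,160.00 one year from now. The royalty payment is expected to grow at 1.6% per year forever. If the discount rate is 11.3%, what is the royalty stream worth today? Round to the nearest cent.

€32577.32

Growing perpetuity: P = D₁ / (r − g) = €3,160.0000 / (0.113 − 0.016) = €32,577.32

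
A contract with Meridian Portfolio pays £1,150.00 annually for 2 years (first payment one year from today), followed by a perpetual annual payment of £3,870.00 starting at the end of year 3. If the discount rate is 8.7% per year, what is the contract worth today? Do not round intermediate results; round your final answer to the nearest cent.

PV of 2-year annuity: £1,150.00 × [1 − (1+0.087)^−2] / 0.087 = 2031.23982
Perpetuity value at year 2: £3,870.00 / 0.087 = 44482.75862
PV of perpetuity: 44482.75862 / (1+0.087)^2 = 37647.19506
Total PV = 2031.23982 + 37647.19506 = 39678.43488

£39678.43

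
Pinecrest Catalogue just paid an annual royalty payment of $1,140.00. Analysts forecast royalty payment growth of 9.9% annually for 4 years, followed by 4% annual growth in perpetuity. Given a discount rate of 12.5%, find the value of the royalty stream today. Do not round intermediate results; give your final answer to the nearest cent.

$17005.37

D_1 = 1252.86000
D_2 = 1376.89314
D_3 = 1513.20556
D_4 = 1663.01291
Terminal value at year 4: TV = D_4×(1+g_2)/(r−g_2) = 1729.53343/0.085 = 20347.45209
P_0 = D_1/(1+r)^1 + D_2/(1+r)^2 + D_3/(1+r)^3 + D_4/(1+r)^4 + TV/(1+r)^4
    = 1113.65333 + 1087.91557 + 1062.77263 + 1038.21077 + 12702.81417 = 17005.36647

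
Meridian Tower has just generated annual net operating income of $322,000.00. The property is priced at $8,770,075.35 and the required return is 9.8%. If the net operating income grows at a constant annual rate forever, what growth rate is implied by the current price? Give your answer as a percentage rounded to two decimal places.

5.91%

P = D₀(1+g)/(r−g) ⇒ P(r−g) = D₀(1+g) ⇒ g(P+D₀) = P·r − D₀
g = (P·r − D₀)/(P + D₀) = ($8,770,075.35×0.098 − $322,000.00) / ($8,770,075.35 + $322,000.00) = 0.059114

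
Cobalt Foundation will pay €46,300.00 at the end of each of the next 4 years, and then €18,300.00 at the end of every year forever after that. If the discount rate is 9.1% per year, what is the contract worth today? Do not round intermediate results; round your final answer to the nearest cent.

€291612.31

PV of 4-year annuity: €46,300.00 × [1 − (1+0.091)^−4] / 0.091 = 149670.37862
Perpetuity value at year 4: €18,300.00 / 0.091 = 201098.90110
PV of perpetuity: 201098.90110 / (1+0.091)^4 = 141941.92640
Total PV = 149670.37862 + 141941.92640 = 291612.30502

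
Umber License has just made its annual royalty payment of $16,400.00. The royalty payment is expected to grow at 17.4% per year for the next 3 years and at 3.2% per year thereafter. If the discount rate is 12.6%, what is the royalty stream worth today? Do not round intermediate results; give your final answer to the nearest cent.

D_1 = 19253.60000
D_2 = 22603.72640
D_3 = 26536.77479
Terminal value at year 3: TV = D_3×(1+g_2)/(r−g_2) = 27385.95159/0.094 = 291339.91050
P_0 = D_1/(1+r)^1 + D_2/(1+r)^2 + D_3/(1+r)^3 + TV/(1+r)^3
    = 17099.11190 + 17828.02608 + 18588.01299 + 204072.65322 = 257587.80419

$257587.80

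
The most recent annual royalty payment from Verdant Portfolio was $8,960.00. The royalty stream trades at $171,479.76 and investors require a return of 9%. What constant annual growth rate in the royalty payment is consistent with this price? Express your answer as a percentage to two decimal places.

3.59%

P = D₀(1+g)/(r−g) ⇒ P(r−g) = D₀(1+g) ⇒ g(P+D₀) = P·r − D₀
g = (P·r − D₀)/(P + D₀) = ($171,479.76×0.09 − $8,960.00) / ($171,479.76 + $8,960.00) = 0.035874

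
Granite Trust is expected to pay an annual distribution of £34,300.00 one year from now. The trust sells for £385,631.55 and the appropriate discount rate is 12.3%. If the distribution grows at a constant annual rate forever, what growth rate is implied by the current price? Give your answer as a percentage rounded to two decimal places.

P = D₁/(r−g) ⇒ g = r − D₁/P = 0.123 − £34,300.00/£385,631.55 = 0.034055

3.41%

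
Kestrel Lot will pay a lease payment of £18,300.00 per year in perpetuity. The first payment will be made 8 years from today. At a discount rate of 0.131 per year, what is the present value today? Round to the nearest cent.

£59012.17

Value at end of year 7: C / r = £18,300.00 / 0.131 = £139,694.6565
Discount to today: PV = £139,694.6565 / (1 + 0.131)^7 = £139,694.6565 / 2.367218 = £59,012.17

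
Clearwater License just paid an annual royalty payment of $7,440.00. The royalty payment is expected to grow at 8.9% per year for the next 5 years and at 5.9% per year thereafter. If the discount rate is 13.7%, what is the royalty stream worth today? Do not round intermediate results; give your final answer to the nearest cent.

D_1 = 8102.16000
D_2 = 8823.25224
D_3 = 9608.52169
D_4 = 10463.68012
D_5 = 11394.94765
Terminal value at year 5: TV = D_5×(1+g_2)/(r−g_2) = 12067.24956/0.078 = 154708.32771
P_0 = D_1/(1+r)^1 + D_2/(1+r)^2 + D_3/(1+r)^3 + D_4/(1+r)^4 + D_5/(1+r)^5 + TV/(1+r)^5
    = 7125.91029 + 6825.08030 + 6536.95027 + 6260.98403 + 5996.66808 + 81416.30122 = 114161.89419

$114161.89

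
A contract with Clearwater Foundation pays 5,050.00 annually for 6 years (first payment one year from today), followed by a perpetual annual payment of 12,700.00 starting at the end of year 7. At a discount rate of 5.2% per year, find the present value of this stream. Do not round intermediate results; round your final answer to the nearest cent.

205648.85

PV of 6-year annuity: 5,050.00 × [1 − (1+0.052)^−6] / 0.052 = 25469.11293
Perpetuity value at year 6: 12,700.00 / 0.052 = 244230.76923
PV of perpetuity: 244230.76923 / (1+0.052)^6 = 180179.73275
Total PV = 25469.11293 + 180179.73275 = 205648.84568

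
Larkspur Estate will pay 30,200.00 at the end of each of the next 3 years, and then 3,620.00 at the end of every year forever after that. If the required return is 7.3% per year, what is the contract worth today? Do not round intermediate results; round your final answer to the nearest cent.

118962.79

PV of 3-year annuity: 30,200.00 × [1 − (1+0.073)^−3] / 0.073 = 78821.94122
Perpetuity value at year 3: 3,620.00 / 0.073 = 49589.04110
PV of perpetuity: 49589.04110 / (1+0.073)^3 = 40140.84814
Total PV = 78821.94122 + 40140.84814 = 118962.78936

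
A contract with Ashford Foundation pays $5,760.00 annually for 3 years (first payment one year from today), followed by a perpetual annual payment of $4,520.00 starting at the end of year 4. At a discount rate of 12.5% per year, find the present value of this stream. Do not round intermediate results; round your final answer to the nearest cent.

PV of 3-year annuity: $5,760.00 × [1 − (1+0.125)^−3] / 0.125 = 13716.54321
Perpetuity value at year 3: $4,520.00 / 0.125 = 36160.00000
PV of perpetuity: 36160.00000 / (1+0.125)^3 = 25396.32373
Total PV = 13716.54321 + 25396.32373 = 39112.86694

$39112.87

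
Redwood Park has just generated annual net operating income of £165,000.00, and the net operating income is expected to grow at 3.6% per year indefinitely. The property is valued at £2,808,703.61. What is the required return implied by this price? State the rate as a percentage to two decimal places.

D₁ = £165,000.00 × 1.036 = £170,940.0000
P = D₁/(r − g) ⇒ r = D₁/P + g = £170,940.0000/£2,808,703.61 + 0.036 = 0.060861 + 0.036 = 0.096861

9.69%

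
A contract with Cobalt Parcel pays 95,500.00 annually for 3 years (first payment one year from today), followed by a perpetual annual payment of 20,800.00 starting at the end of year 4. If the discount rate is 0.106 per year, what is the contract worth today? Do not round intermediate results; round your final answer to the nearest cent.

380049.40

PV of 3-year annuity: 95,500.00 × [1 − (1+0.106)^−3] / 0.106 = 235007.96012
Perpetuity value at year 3: 20,800.00 / 0.106 = 196226.41509
PV of perpetuity: 196226.41509 / (1+0.106)^3 = 145041.43530
Total PV = 235007.96012 + 145041.43530 = 380049.39542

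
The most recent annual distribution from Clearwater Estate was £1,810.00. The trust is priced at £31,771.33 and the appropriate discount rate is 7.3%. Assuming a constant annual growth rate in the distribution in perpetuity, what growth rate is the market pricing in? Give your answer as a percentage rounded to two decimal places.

P = D₀(1+g)/(r−g) ⇒ P(r−g) = D₀(1+g) ⇒ g(P+D₀) = P·r − D₀
g = (P·r − D₀)/(P + D₀) = (£31,771.33×0.073 − £1,810.00) / (£31,771.33 + £1,810.00) = 0.015166

1.52%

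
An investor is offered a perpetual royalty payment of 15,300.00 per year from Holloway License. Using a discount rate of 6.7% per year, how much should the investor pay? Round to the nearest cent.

Level perpetuity: PV = C / r = 15,300.00 / 0.067 = 228,358.21

228358.21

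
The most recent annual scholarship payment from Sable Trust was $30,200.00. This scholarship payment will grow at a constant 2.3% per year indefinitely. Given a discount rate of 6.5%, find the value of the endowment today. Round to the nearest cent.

D₁ = D₀ × (1 + g) = $30,200.00 × 1.023 = $30,894.6000
Growing perpetuity: P = D₁ / (r − g) = $30,894.6000 / (0.065 − 0.023) = $735,585.71

$735585.71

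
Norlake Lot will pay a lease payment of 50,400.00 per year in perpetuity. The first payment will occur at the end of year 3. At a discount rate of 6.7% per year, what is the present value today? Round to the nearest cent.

660734.36

Value at end of year 2: C / r = 50,400.00 / 0.067 = 752,238.8060
Discount to today: PV = 752,238.8060 / (1 + 0.067)^2 = 752,238.8060 / 1.138489 = 660,734.36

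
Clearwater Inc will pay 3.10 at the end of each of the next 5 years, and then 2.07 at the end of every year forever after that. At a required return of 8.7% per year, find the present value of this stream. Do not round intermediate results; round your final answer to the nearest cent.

27.83

PV of 5-year annuity: 3.10 × [1 − (1+0.087)^−5] / 0.087 = 12.15237
Perpetuity value at year 5: 2.07 / 0.087 = 23.79310
PV of perpetuity: 23.79310 / (1+0.087)^5 = 15.67846
Total PV = 12.15237 + 15.67846 = 27.83083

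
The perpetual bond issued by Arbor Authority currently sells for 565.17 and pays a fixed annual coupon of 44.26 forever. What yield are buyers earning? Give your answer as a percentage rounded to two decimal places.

P = C/r ⇒ r = C/P = 44.26/565.17 = 0.078313

7.83%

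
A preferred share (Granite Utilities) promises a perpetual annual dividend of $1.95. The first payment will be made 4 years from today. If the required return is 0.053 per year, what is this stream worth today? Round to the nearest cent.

$31.51

Value at end of year 3: C / r = $1.95 / 0.053 = $36.7925
Discount to today: PV = $36.7925 / (1 + 0.053)^3 = $36.7925 / 1.167576 = $31.51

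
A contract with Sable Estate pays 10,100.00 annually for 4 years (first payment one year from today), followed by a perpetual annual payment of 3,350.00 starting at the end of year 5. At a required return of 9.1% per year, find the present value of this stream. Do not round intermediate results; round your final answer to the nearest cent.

PV of 4-year annuity: 10,100.00 × [1 − (1+0.091)^−4] / 0.091 = 32649.47784
Perpetuity value at year 4: 3,350.00 / 0.091 = 36813.18681
PV of perpetuity: 36813.18681 / (1+0.091)^4 = 25983.90456
Total PV = 32649.47784 + 25983.90456 = 58633.38240

58633.38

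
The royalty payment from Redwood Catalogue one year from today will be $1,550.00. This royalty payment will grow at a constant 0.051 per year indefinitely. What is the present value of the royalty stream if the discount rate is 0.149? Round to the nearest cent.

$15816.33

Growing perpetuity: P = D₁ / (r − g) = $1,550.0000 / (0.149 − 0.051) = $15,816.33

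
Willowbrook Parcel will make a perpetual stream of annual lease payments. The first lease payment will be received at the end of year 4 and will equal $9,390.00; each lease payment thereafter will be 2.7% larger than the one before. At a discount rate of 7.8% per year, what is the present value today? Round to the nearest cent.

Value at end of year 3: C₁ / (r − g) = $9,390.00 / (0.078 − 0.027) = $184,117.6471
Discount to today: PV = $184,117.6471 / (1 + 0.078)^3 = $184,117.6471 / 1.252727 = $146,973.53

$146973.53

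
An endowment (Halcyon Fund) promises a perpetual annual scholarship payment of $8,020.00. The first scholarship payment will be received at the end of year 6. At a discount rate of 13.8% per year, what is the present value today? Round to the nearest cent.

$30449.77

Value at end of year 5: C / r = $8,020.00 / 0.138 = $58,115.9420
Discount to today: PV = $58,115.9420 / (1 + 0.138)^5 = $58,115.9420 / 1.908584 = $30,449.77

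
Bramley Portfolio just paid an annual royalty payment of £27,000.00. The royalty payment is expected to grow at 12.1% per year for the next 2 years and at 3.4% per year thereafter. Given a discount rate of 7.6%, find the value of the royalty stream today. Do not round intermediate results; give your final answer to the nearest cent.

D_1 = 30267.00000
D_2 = 33929.30700
Terminal value at year 2: TV = D_2×(1+g_2)/(r−g_2) = 35082.90344/0.042 = 835307.22471
P_0 = D_1/(1+r)^1 + D_2/(1+r)^2 + TV/(1+r)^2
    = 28129.18216 + 29305.58847 + 721475.67812 = 778910.44875

£778910.45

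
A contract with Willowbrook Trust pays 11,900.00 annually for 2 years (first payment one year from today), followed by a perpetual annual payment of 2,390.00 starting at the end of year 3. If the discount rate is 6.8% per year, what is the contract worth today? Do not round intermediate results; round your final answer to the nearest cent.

52389.09

PV of 2-year annuity: 11,900.00 × [1 − (1+0.068)^−2] / 0.068 = 21575.20796
Perpetuity value at year 2: 2,390.00 / 0.068 = 35147.05882
PV of perpetuity: 35147.05882 / (1+0.068)^2 = 30813.88681
Total PV = 21575.20796 + 30813.88681 = 52389.09476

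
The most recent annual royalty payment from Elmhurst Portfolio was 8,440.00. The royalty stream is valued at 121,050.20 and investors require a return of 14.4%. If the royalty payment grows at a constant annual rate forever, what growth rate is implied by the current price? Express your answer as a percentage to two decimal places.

6.94%

P = D₀(1+g)/(r−g) ⇒ P(r−g) = D₀(1+g) ⇒ g(P+D₀) = P·r − D₀
g = (P·r − D₀)/(P + D₀) = (121,050.20×0.144 − 8,440.00) / (121,050.20 + 8,440.00) = 0.069436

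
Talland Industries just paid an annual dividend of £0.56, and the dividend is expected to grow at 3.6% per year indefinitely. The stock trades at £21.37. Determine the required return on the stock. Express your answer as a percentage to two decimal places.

D₁ = £0.56 × 1.036 = £0.5802
P = D₁/(r − g) ⇒ r = D₁/P + g = £0.5802/£21.37 + 0.036 = 0.027148 + 0.036 = 0.063148

6.31%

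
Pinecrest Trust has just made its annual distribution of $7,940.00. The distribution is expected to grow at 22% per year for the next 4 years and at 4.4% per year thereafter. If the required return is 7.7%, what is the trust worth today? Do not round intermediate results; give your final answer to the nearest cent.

$457400.51

D_1 = 9686.80000
D_2 = 11817.89600
D_3 = 14417.83312
D_4 = 17589.75641
Terminal value at year 4: TV = D_4×(1+g_2)/(r−g_2) = 18363.70569/0.033 = 556475.92995
P_0 = D_1/(1+r)^1 + D_2/(1+r)^2 + D_3/(1+r)^3 + D_4/(1+r)^4 + TV/(1+r)^4
    = 8994.24327 + 10188.46498 + 11541.25096 + 13073.65475 + 413602.89576 = 457400.50972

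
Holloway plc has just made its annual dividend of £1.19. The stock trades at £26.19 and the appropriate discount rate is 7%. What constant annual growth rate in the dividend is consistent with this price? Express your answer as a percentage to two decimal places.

P = D₀(1+g)/(r−g) ⇒ P(r−g) = D₀(1+g) ⇒ g(P+D₀) = P·r − D₀
g = (P·r − D₀)/(P + D₀) = (£26.19×0.07 − £1.19) / (£26.19 + £1.19) = 0.023495

2.35%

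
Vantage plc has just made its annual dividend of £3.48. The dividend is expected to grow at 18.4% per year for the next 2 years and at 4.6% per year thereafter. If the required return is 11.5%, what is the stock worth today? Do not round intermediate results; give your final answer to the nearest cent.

D_1 = 4.12032
D_2 = 4.87846
Terminal value at year 2: TV = D_2×(1+g_2)/(r−g_2) = 5.10287/0.069 = 73.95461
P_0 = D_1/(1+r)^1 + D_2/(1+r)^2 + TV/(1+r)^2
    = 3.69535 + 3.92404 + 59.48610 = 67.10549

£67.11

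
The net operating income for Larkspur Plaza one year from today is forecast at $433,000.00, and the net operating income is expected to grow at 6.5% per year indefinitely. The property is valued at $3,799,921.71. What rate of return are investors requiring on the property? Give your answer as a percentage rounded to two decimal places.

P = D₁/(r − g) ⇒ r = D₁/P + g = $433,000.0000/$3,799,921.71 + 0.065 = 0.113950 + 0.065 = 0.178950

17.89%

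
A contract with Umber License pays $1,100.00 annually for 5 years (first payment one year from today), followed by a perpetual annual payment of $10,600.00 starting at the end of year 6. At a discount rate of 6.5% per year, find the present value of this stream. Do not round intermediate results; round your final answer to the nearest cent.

$123597.97

PV of 5-year annuity: $1,100.00 × [1 − (1+0.065)^−5] / 0.065 = 4571.24738
Perpetuity value at year 5: $10,600.00 / 0.065 = 163076.92308
PV of perpetuity: 163076.92308 / (1+0.065)^5 = 119026.72103
Total PV = 4571.24738 + 119026.72103 = 123597.96841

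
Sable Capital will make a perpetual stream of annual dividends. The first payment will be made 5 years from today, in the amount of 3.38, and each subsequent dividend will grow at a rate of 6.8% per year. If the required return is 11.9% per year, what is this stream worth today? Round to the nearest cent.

42.27

Value at end of year 4: C₁ / (r − g) = 3.38 / (0.119 − 0.068) = 66.2745
Discount to today: PV = 66.2745 / (1 + 0.119)^4 = 66.2745 / 1.567907 = 42.27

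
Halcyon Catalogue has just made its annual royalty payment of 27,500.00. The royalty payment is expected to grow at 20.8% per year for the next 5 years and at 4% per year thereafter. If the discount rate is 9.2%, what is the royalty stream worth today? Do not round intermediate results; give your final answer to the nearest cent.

D_1 = 33220.00000
D_2 = 40129.76000
D_3 = 48476.75008
D_4 = 58559.91410
D_5 = 70740.37623
Terminal value at year 5: TV = D_5×(1+g_2)/(r−g_2) = 73569.99128/0.052 = 1414807.52457
P_0 = D_1/(1+r)^1 + D_2/(1+r)^2 + D_3/(1+r)^3 + D_4/(1+r)^4 + D_5/(1+r)^5 + TV/(1+r)^5
    = 30421.24542 + 33652.80629 + 37227.64652 + 41182.23168 + 45556.90098 + 911138.01959 = 1099178.85048

1099178.85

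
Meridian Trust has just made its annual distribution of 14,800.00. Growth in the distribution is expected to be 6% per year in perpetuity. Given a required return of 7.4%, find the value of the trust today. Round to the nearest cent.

1120571.43

D₁ = D₀ × (1 + g) = 14,800.00 × 1.06 = 15,688.0000
Growing perpetuity: P = D₁ / (r − g) = 15,688.0000 / (0.074 − 0.06) = 1,120,571.43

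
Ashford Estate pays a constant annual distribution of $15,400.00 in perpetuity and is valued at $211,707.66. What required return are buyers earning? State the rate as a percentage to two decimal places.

7.27%

P = C/r ⇒ r = C/P = $15,400.00/$211,707.66 = 0.072742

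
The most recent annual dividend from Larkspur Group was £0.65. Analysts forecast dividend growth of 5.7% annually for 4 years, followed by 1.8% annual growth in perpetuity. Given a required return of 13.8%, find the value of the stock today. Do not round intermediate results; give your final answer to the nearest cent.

D_1 = 0.68705
D_2 = 0.72621
D_3 = 0.76761
D_4 = 0.81136
Terminal value at year 4: TV = D_4×(1+g_2)/(r−g_2) = 0.82596/0.12 = 6.88303
P_0 = D_1/(1+r)^1 + D_2/(1+r)^2 + D_3/(1+r)^3 + D_4/(1+r)^4 + TV/(1+r)^4
    = 0.60373 + 0.56076 + 0.52085 + 0.48378 + 4.10403 = 6.27315

£6.27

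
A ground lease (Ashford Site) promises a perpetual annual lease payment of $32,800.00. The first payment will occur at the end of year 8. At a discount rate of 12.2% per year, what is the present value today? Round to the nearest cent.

$120105.81

Value at end of year 7: C / r = $32,800.00 / 0.122 = $268,852.4590
Discount to today: PV = $268,852.4590 / (1 + 0.122)^7 = $268,852.4590 / 2.238463 = $120,105.81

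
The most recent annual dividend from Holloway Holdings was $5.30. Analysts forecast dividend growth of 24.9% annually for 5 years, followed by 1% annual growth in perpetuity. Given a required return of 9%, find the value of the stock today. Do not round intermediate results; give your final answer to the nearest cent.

$172.80

D_1 = 6.61970
D_2 = 8.26801
D_3 = 10.32674
D_4 = 12.89810
D_5 = 16.10972
Terminal value at year 5: TV = D_5×(1+g_2)/(r−g_2) = 16.27082/0.08 = 203.38525
P_0 = D_1/(1+r)^1 + D_2/(1+r)^2 + D_3/(1+r)^3 + D_4/(1+r)^4 + D_5/(1+r)^5 + TV/(1+r)^5
    = 6.07312 + 6.95901 + 7.97414 + 9.13734 + 10.47021 + 132.18646 = 172.80028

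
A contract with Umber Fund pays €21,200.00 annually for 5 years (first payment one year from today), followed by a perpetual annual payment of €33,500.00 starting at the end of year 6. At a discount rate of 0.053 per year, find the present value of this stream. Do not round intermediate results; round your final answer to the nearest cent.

€579261.65

PV of 5-year annuity: €21,200.00 × [1 − (1+0.053)^−5] / 0.053 = 91028.70339
Perpetuity value at year 5: €33,500.00 / 0.053 = 632075.47170
PV of perpetuity: 632075.47170 / (1+0.053)^5 = 488232.94511
Total PV = 91028.70339 + 488232.94511 = 579261.64850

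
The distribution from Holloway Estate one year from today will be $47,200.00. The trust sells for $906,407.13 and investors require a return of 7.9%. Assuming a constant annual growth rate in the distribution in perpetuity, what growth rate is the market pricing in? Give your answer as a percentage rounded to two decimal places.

P = D₁/(r−g) ⇒ g = r − D₁/P = 0.079 − $47,200.00/$906,407.13 = 0.026926

2.69%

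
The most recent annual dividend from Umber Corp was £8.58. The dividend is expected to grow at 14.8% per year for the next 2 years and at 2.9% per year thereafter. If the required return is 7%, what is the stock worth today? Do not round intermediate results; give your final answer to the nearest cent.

D_1 = 9.84984
D_2 = 11.30762
Terminal value at year 2: TV = D_2×(1+g_2)/(r−g_2) = 11.63554/0.041 = 283.79359
P_0 = D_1/(1+r)^1 + D_2/(1+r)^2 + TV/(1+r)^2
    = 9.20546 + 9.87651 + 247.87631 = 266.95828

£266.96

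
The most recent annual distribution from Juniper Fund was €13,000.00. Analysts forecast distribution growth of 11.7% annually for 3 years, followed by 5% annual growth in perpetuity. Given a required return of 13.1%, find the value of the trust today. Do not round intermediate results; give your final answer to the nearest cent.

€200380.11

D_1 = 14521.00000
D_2 = 16219.95700
D_3 = 18117.69197
Terminal value at year 3: TV = D_3×(1+g_2)/(r−g_2) = 19023.57657/0.081 = 234858.96997
P_0 = D_1/(1+r)^1 + D_2/(1+r)^2 + D_3/(1+r)^3 + TV/(1+r)^3
    = 12839.08046 + 12680.15285 + 12523.19251 + 162337.68074 = 200380.10657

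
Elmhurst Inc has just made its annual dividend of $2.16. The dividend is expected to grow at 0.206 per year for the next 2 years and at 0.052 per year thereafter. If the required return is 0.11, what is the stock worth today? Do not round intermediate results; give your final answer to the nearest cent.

$51.14

D_1 = 2.60496
D_2 = 3.14158
Terminal value at year 2: TV = D_2×(1+g_2)/(r−g_2) = 3.30494/0.058 = 56.98179
P_0 = D_1/(1+r)^1 + D_2/(1+r)^2 + TV/(1+r)^2
    = 2.34681 + 2.54978 + 46.24770 = 51.14429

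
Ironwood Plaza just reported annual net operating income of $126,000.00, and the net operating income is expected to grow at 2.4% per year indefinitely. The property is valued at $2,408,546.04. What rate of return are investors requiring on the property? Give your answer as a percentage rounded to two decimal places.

D₁ = $126,000.00 × 1.024 = $129,024.0000
P = D₁/(r − g) ⇒ r = D₁/P + g = $129,024.0000/$2,408,546.04 + 0.024 = 0.053569 + 0.024 = 0.077569

7.76%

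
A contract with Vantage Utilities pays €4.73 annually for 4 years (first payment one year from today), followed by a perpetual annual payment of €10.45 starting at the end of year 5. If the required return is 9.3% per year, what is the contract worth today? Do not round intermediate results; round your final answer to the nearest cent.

€93.96

PV of 4-year annuity: €4.73 × [1 − (1+0.093)^−4] / 0.093 = 15.22351
Perpetuity value at year 4: €10.45 / 0.093 = 112.36559
PV of perpetuity: 112.36559 / (1+0.093)^4 = 78.73226
Total PV = 15.22351 + 78.73226 = 93.95577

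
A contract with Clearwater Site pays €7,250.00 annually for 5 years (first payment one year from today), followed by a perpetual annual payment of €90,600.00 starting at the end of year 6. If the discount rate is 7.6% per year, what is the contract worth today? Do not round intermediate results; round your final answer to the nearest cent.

€855774.68

PV of 5-year annuity: €7,250.00 × [1 − (1+0.076)^−5] / 0.076 = 29254.90938
Perpetuity value at year 5: €90,600.00 / 0.076 = 1192105.26316
PV of perpetuity: 1192105.26316 / (1+0.076)^5 = 826519.77490
Total PV = 29254.90938 + 826519.77490 = 855774.68428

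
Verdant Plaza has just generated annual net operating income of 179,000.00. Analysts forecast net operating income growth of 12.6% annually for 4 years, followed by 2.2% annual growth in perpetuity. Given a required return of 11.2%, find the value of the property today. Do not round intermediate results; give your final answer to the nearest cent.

2875778.72

D_1 = 201554.00000
D_2 = 226949.80400
D_3 = 255545.47930
D_4 = 287744.20970
Terminal value at year 4: TV = D_4×(1+g_2)/(r−g_2) = 294074.58231/0.09 = 3267495.35900
P_0 = D_1/(1+r)^1 + D_2/(1+r)^2 + D_3/(1+r)^3 + D_4/(1+r)^4 + TV/(1+r)^4
    = 181253.59712 + 183535.56687 + 185846.26645 + 188186.05758 + 2136957.23160 = 2875778.71963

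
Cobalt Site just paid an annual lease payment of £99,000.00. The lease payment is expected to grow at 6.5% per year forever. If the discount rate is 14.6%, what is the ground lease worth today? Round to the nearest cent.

D₁ = D₀ × (1 + g) = £99,000.00 × 1.065 = £105,435.0000
Growing perpetuity: P = D₁ / (r − g) = £105,435.0000 / (0.146 − 0.065) = £1,301,666.67

£1301666.67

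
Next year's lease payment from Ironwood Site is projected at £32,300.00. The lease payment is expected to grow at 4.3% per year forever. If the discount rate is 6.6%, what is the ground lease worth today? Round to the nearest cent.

£1404347.83

Growing perpetuity: P = D₁ / (r − g) = £32,300.0000 / (0.066 − 0.043) = £1,404,347.83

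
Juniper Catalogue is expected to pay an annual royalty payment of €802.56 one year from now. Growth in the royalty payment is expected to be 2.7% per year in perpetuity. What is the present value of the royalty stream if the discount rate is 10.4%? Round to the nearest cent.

€10422.86

Growing perpetuity: P = D₁ / (r − g) = €802.5600 / (0.104 − 0.027) = €10,422.86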